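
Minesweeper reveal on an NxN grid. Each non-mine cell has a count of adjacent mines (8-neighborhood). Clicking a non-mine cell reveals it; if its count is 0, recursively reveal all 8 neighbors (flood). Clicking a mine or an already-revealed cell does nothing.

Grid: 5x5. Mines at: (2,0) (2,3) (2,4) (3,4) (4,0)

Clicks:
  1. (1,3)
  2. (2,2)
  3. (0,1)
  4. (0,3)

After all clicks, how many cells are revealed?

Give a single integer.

Answer: 11

Derivation:
Click 1 (1,3) count=2: revealed 1 new [(1,3)] -> total=1
Click 2 (2,2) count=1: revealed 1 new [(2,2)] -> total=2
Click 3 (0,1) count=0: revealed 9 new [(0,0) (0,1) (0,2) (0,3) (0,4) (1,0) (1,1) (1,2) (1,4)] -> total=11
Click 4 (0,3) count=0: revealed 0 new [(none)] -> total=11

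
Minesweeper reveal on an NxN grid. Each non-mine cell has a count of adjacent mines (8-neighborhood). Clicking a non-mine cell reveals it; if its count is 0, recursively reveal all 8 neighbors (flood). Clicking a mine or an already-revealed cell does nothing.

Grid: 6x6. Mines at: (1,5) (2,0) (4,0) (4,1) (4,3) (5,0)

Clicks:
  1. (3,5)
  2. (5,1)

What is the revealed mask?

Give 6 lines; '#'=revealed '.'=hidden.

Click 1 (3,5) count=0: revealed 8 new [(2,4) (2,5) (3,4) (3,5) (4,4) (4,5) (5,4) (5,5)] -> total=8
Click 2 (5,1) count=3: revealed 1 new [(5,1)] -> total=9

Answer: ......
......
....##
....##
....##
.#..##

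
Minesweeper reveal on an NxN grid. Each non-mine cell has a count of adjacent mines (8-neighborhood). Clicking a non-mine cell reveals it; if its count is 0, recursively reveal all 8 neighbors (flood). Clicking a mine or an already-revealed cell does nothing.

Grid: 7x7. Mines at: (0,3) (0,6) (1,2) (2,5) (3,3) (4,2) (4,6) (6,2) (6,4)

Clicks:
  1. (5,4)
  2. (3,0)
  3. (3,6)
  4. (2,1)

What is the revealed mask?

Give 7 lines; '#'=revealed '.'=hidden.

Answer: ##.....
##.....
##.....
##....#
##.....
##..#..
##.....

Derivation:
Click 1 (5,4) count=1: revealed 1 new [(5,4)] -> total=1
Click 2 (3,0) count=0: revealed 14 new [(0,0) (0,1) (1,0) (1,1) (2,0) (2,1) (3,0) (3,1) (4,0) (4,1) (5,0) (5,1) (6,0) (6,1)] -> total=15
Click 3 (3,6) count=2: revealed 1 new [(3,6)] -> total=16
Click 4 (2,1) count=1: revealed 0 new [(none)] -> total=16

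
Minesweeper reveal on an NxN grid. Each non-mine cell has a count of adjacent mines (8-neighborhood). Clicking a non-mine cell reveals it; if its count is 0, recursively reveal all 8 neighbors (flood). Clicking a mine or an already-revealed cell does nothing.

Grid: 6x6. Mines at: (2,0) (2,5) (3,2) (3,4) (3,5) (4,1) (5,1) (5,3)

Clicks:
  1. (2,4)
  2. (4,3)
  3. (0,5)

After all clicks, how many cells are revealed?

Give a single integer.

Click 1 (2,4) count=3: revealed 1 new [(2,4)] -> total=1
Click 2 (4,3) count=3: revealed 1 new [(4,3)] -> total=2
Click 3 (0,5) count=0: revealed 15 new [(0,0) (0,1) (0,2) (0,3) (0,4) (0,5) (1,0) (1,1) (1,2) (1,3) (1,4) (1,5) (2,1) (2,2) (2,3)] -> total=17

Answer: 17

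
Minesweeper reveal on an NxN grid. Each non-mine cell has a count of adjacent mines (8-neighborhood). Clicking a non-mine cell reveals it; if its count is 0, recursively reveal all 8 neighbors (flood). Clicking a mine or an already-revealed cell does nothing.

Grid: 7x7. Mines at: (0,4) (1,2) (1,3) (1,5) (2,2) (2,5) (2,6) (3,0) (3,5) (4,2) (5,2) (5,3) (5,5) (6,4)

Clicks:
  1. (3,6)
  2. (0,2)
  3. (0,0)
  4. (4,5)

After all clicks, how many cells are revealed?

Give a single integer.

Click 1 (3,6) count=3: revealed 1 new [(3,6)] -> total=1
Click 2 (0,2) count=2: revealed 1 new [(0,2)] -> total=2
Click 3 (0,0) count=0: revealed 6 new [(0,0) (0,1) (1,0) (1,1) (2,0) (2,1)] -> total=8
Click 4 (4,5) count=2: revealed 1 new [(4,5)] -> total=9

Answer: 9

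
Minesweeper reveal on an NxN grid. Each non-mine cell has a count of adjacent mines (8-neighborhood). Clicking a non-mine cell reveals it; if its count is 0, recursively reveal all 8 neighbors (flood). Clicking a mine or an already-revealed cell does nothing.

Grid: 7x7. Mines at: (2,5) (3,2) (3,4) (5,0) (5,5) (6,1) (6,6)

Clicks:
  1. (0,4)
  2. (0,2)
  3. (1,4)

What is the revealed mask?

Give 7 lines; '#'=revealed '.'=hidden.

Answer: #######
#######
#####..
##.....
##.....
.......
.......

Derivation:
Click 1 (0,4) count=0: revealed 23 new [(0,0) (0,1) (0,2) (0,3) (0,4) (0,5) (0,6) (1,0) (1,1) (1,2) (1,3) (1,4) (1,5) (1,6) (2,0) (2,1) (2,2) (2,3) (2,4) (3,0) (3,1) (4,0) (4,1)] -> total=23
Click 2 (0,2) count=0: revealed 0 new [(none)] -> total=23
Click 3 (1,4) count=1: revealed 0 new [(none)] -> total=23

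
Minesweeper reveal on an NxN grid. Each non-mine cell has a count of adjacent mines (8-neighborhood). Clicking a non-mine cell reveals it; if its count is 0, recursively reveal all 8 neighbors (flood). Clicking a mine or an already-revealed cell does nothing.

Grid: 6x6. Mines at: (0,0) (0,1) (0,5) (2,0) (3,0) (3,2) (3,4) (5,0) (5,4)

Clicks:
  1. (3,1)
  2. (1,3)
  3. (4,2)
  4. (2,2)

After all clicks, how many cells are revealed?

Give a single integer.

Click 1 (3,1) count=3: revealed 1 new [(3,1)] -> total=1
Click 2 (1,3) count=0: revealed 9 new [(0,2) (0,3) (0,4) (1,2) (1,3) (1,4) (2,2) (2,3) (2,4)] -> total=10
Click 3 (4,2) count=1: revealed 1 new [(4,2)] -> total=11
Click 4 (2,2) count=1: revealed 0 new [(none)] -> total=11

Answer: 11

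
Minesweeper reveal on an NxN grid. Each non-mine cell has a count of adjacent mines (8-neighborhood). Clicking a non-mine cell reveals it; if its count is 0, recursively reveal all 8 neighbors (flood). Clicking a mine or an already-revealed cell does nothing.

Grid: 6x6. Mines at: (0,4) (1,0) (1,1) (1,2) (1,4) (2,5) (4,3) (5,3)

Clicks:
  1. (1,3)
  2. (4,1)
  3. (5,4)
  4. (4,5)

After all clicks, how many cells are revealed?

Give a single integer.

Answer: 19

Derivation:
Click 1 (1,3) count=3: revealed 1 new [(1,3)] -> total=1
Click 2 (4,1) count=0: revealed 12 new [(2,0) (2,1) (2,2) (3,0) (3,1) (3,2) (4,0) (4,1) (4,2) (5,0) (5,1) (5,2)] -> total=13
Click 3 (5,4) count=2: revealed 1 new [(5,4)] -> total=14
Click 4 (4,5) count=0: revealed 5 new [(3,4) (3,5) (4,4) (4,5) (5,5)] -> total=19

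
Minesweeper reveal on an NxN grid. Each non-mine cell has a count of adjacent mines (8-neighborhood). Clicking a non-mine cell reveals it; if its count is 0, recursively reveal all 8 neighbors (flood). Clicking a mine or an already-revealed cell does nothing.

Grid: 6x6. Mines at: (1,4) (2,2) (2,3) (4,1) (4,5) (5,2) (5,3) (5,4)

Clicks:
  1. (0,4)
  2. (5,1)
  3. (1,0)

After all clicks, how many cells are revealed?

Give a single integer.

Click 1 (0,4) count=1: revealed 1 new [(0,4)] -> total=1
Click 2 (5,1) count=2: revealed 1 new [(5,1)] -> total=2
Click 3 (1,0) count=0: revealed 12 new [(0,0) (0,1) (0,2) (0,3) (1,0) (1,1) (1,2) (1,3) (2,0) (2,1) (3,0) (3,1)] -> total=14

Answer: 14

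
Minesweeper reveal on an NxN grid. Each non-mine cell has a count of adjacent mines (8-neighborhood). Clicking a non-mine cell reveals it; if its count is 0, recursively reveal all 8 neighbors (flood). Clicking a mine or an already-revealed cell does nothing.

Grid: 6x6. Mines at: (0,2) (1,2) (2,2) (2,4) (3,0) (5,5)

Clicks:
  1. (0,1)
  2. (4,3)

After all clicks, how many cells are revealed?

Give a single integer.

Click 1 (0,1) count=2: revealed 1 new [(0,1)] -> total=1
Click 2 (4,3) count=0: revealed 14 new [(3,1) (3,2) (3,3) (3,4) (4,0) (4,1) (4,2) (4,3) (4,4) (5,0) (5,1) (5,2) (5,3) (5,4)] -> total=15

Answer: 15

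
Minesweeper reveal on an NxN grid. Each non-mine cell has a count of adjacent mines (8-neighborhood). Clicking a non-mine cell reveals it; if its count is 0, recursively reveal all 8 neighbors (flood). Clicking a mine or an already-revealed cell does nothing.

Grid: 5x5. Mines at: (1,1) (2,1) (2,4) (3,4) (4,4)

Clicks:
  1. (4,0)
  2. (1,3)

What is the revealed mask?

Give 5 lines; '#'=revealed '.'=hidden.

Click 1 (4,0) count=0: revealed 8 new [(3,0) (3,1) (3,2) (3,3) (4,0) (4,1) (4,2) (4,3)] -> total=8
Click 2 (1,3) count=1: revealed 1 new [(1,3)] -> total=9

Answer: .....
...#.
.....
####.
####.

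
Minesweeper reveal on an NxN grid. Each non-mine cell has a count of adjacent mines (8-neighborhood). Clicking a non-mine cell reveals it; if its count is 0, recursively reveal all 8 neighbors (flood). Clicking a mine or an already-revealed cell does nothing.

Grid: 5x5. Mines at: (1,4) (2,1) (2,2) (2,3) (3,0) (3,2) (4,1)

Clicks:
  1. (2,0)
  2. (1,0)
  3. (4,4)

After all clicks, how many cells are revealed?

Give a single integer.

Click 1 (2,0) count=2: revealed 1 new [(2,0)] -> total=1
Click 2 (1,0) count=1: revealed 1 new [(1,0)] -> total=2
Click 3 (4,4) count=0: revealed 4 new [(3,3) (3,4) (4,3) (4,4)] -> total=6

Answer: 6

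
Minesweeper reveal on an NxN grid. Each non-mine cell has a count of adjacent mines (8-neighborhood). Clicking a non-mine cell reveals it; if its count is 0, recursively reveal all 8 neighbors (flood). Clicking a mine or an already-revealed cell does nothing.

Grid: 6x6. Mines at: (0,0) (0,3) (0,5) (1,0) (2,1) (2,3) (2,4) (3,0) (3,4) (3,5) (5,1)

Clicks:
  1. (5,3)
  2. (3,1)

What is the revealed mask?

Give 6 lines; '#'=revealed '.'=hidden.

Answer: ......
......
......
.#....
..####
..####

Derivation:
Click 1 (5,3) count=0: revealed 8 new [(4,2) (4,3) (4,4) (4,5) (5,2) (5,3) (5,4) (5,5)] -> total=8
Click 2 (3,1) count=2: revealed 1 new [(3,1)] -> total=9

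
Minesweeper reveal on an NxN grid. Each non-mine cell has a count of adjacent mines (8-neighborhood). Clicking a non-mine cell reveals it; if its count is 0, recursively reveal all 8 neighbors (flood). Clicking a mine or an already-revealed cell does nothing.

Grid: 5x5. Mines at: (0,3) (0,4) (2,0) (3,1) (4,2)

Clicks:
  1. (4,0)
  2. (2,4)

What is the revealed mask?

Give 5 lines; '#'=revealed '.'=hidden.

Click 1 (4,0) count=1: revealed 1 new [(4,0)] -> total=1
Click 2 (2,4) count=0: revealed 11 new [(1,2) (1,3) (1,4) (2,2) (2,3) (2,4) (3,2) (3,3) (3,4) (4,3) (4,4)] -> total=12

Answer: .....
..###
..###
..###
#..##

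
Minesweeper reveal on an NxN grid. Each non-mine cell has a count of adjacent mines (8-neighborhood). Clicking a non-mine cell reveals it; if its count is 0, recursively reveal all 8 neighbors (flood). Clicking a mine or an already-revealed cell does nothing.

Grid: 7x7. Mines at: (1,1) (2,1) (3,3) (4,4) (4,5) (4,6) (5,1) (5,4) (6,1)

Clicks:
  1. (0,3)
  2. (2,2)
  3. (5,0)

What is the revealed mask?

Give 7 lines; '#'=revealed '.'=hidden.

Answer: ..#####
..#####
..#####
....###
.......
#......
.......

Derivation:
Click 1 (0,3) count=0: revealed 18 new [(0,2) (0,3) (0,4) (0,5) (0,6) (1,2) (1,3) (1,4) (1,5) (1,6) (2,2) (2,3) (2,4) (2,5) (2,6) (3,4) (3,5) (3,6)] -> total=18
Click 2 (2,2) count=3: revealed 0 new [(none)] -> total=18
Click 3 (5,0) count=2: revealed 1 new [(5,0)] -> total=19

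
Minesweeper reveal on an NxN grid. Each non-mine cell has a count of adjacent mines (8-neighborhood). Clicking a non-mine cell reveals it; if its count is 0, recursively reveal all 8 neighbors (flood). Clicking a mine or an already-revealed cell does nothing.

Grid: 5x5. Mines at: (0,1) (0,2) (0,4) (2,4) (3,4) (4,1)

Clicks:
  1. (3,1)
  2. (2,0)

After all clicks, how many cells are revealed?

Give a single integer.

Answer: 12

Derivation:
Click 1 (3,1) count=1: revealed 1 new [(3,1)] -> total=1
Click 2 (2,0) count=0: revealed 11 new [(1,0) (1,1) (1,2) (1,3) (2,0) (2,1) (2,2) (2,3) (3,0) (3,2) (3,3)] -> total=12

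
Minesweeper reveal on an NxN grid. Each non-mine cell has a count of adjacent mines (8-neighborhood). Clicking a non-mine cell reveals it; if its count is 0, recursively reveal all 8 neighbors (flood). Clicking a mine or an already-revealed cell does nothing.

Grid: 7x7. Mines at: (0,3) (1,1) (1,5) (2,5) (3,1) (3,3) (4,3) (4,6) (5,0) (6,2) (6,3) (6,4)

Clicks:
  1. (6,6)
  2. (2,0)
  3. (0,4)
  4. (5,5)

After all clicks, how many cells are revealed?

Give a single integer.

Click 1 (6,6) count=0: revealed 4 new [(5,5) (5,6) (6,5) (6,6)] -> total=4
Click 2 (2,0) count=2: revealed 1 new [(2,0)] -> total=5
Click 3 (0,4) count=2: revealed 1 new [(0,4)] -> total=6
Click 4 (5,5) count=2: revealed 0 new [(none)] -> total=6

Answer: 6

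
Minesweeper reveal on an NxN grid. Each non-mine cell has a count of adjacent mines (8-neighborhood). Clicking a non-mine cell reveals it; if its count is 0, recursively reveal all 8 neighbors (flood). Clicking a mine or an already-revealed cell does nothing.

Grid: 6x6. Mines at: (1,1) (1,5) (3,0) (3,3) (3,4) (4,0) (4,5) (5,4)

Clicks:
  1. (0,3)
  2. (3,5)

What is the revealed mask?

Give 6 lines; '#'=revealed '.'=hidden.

Click 1 (0,3) count=0: revealed 9 new [(0,2) (0,3) (0,4) (1,2) (1,3) (1,4) (2,2) (2,3) (2,4)] -> total=9
Click 2 (3,5) count=2: revealed 1 new [(3,5)] -> total=10

Answer: ..###.
..###.
..###.
.....#
......
......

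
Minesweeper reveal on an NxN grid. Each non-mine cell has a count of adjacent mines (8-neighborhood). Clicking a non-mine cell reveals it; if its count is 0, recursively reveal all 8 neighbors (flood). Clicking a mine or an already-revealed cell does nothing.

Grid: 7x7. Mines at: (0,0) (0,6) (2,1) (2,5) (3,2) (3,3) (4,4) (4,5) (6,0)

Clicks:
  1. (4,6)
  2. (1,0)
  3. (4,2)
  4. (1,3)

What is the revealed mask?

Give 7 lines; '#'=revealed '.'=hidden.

Answer: .#####.
######.
..###..
.......
..#...#
.......
.......

Derivation:
Click 1 (4,6) count=1: revealed 1 new [(4,6)] -> total=1
Click 2 (1,0) count=2: revealed 1 new [(1,0)] -> total=2
Click 3 (4,2) count=2: revealed 1 new [(4,2)] -> total=3
Click 4 (1,3) count=0: revealed 13 new [(0,1) (0,2) (0,3) (0,4) (0,5) (1,1) (1,2) (1,3) (1,4) (1,5) (2,2) (2,3) (2,4)] -> total=16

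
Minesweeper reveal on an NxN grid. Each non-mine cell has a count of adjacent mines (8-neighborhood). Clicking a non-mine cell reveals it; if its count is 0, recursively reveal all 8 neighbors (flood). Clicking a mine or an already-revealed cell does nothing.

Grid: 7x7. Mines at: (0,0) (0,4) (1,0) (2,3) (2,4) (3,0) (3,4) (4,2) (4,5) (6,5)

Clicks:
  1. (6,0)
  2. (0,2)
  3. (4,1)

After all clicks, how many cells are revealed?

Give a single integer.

Answer: 18

Derivation:
Click 1 (6,0) count=0: revealed 12 new [(4,0) (4,1) (5,0) (5,1) (5,2) (5,3) (5,4) (6,0) (6,1) (6,2) (6,3) (6,4)] -> total=12
Click 2 (0,2) count=0: revealed 6 new [(0,1) (0,2) (0,3) (1,1) (1,2) (1,3)] -> total=18
Click 3 (4,1) count=2: revealed 0 new [(none)] -> total=18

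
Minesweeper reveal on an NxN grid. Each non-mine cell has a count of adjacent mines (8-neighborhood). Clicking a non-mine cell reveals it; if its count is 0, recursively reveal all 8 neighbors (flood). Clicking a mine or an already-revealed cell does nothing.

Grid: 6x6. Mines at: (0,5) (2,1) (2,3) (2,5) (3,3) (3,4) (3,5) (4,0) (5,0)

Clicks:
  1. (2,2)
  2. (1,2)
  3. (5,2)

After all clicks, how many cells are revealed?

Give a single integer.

Answer: 12

Derivation:
Click 1 (2,2) count=3: revealed 1 new [(2,2)] -> total=1
Click 2 (1,2) count=2: revealed 1 new [(1,2)] -> total=2
Click 3 (5,2) count=0: revealed 10 new [(4,1) (4,2) (4,3) (4,4) (4,5) (5,1) (5,2) (5,3) (5,4) (5,5)] -> total=12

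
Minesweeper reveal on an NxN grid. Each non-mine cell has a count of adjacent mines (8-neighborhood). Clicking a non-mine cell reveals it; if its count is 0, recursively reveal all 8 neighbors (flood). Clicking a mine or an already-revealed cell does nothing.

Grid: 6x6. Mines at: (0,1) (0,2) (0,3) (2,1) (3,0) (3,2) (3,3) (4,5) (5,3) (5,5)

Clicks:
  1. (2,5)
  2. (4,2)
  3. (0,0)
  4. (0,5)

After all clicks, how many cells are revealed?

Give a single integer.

Click 1 (2,5) count=0: revealed 8 new [(0,4) (0,5) (1,4) (1,5) (2,4) (2,5) (3,4) (3,5)] -> total=8
Click 2 (4,2) count=3: revealed 1 new [(4,2)] -> total=9
Click 3 (0,0) count=1: revealed 1 new [(0,0)] -> total=10
Click 4 (0,5) count=0: revealed 0 new [(none)] -> total=10

Answer: 10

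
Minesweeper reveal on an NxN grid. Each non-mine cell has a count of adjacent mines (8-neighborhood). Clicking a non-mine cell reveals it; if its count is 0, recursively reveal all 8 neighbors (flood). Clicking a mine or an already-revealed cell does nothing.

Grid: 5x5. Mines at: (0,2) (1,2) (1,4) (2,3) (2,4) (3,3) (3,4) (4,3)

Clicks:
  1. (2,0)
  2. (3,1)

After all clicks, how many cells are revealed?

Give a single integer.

Answer: 13

Derivation:
Click 1 (2,0) count=0: revealed 13 new [(0,0) (0,1) (1,0) (1,1) (2,0) (2,1) (2,2) (3,0) (3,1) (3,2) (4,0) (4,1) (4,2)] -> total=13
Click 2 (3,1) count=0: revealed 0 new [(none)] -> total=13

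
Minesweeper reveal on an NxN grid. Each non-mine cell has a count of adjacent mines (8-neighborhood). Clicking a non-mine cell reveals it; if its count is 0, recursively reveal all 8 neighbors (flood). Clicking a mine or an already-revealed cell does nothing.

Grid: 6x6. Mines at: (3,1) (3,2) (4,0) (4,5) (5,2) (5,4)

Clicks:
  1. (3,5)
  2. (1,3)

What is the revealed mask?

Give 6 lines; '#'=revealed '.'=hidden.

Click 1 (3,5) count=1: revealed 1 new [(3,5)] -> total=1
Click 2 (1,3) count=0: revealed 20 new [(0,0) (0,1) (0,2) (0,3) (0,4) (0,5) (1,0) (1,1) (1,2) (1,3) (1,4) (1,5) (2,0) (2,1) (2,2) (2,3) (2,4) (2,5) (3,3) (3,4)] -> total=21

Answer: ######
######
######
...###
......
......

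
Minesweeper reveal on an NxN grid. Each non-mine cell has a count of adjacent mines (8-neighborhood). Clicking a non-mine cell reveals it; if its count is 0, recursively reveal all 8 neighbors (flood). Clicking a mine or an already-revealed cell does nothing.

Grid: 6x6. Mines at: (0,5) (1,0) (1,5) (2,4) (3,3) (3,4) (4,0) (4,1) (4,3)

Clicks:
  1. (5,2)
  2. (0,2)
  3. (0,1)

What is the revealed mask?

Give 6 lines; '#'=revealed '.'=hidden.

Click 1 (5,2) count=2: revealed 1 new [(5,2)] -> total=1
Click 2 (0,2) count=0: revealed 11 new [(0,1) (0,2) (0,3) (0,4) (1,1) (1,2) (1,3) (1,4) (2,1) (2,2) (2,3)] -> total=12
Click 3 (0,1) count=1: revealed 0 new [(none)] -> total=12

Answer: .####.
.####.
.###..
......
......
..#...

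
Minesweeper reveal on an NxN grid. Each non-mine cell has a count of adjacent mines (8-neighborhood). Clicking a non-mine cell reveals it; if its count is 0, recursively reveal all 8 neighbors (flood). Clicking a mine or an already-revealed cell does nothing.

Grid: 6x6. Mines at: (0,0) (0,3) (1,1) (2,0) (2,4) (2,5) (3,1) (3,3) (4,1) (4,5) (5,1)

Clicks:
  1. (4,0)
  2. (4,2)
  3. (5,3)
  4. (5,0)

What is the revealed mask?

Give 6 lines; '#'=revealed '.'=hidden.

Click 1 (4,0) count=3: revealed 1 new [(4,0)] -> total=1
Click 2 (4,2) count=4: revealed 1 new [(4,2)] -> total=2
Click 3 (5,3) count=0: revealed 5 new [(4,3) (4,4) (5,2) (5,3) (5,4)] -> total=7
Click 4 (5,0) count=2: revealed 1 new [(5,0)] -> total=8

Answer: ......
......
......
......
#.###.
#.###.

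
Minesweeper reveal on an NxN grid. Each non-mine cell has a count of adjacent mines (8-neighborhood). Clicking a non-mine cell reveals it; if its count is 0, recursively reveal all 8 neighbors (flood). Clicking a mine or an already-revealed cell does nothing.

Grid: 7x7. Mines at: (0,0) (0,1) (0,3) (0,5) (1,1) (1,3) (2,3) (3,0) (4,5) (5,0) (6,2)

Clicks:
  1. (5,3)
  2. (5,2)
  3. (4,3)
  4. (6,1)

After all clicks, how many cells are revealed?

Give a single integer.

Click 1 (5,3) count=1: revealed 1 new [(5,3)] -> total=1
Click 2 (5,2) count=1: revealed 1 new [(5,2)] -> total=2
Click 3 (4,3) count=0: revealed 10 new [(3,1) (3,2) (3,3) (3,4) (4,1) (4,2) (4,3) (4,4) (5,1) (5,4)] -> total=12
Click 4 (6,1) count=2: revealed 1 new [(6,1)] -> total=13

Answer: 13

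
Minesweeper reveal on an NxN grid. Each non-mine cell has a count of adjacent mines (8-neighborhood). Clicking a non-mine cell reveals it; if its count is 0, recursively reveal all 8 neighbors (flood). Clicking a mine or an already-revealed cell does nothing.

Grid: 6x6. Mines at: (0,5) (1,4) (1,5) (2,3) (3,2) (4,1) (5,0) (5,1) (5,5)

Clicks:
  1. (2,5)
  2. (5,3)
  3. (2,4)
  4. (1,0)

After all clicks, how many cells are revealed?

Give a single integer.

Click 1 (2,5) count=2: revealed 1 new [(2,5)] -> total=1
Click 2 (5,3) count=0: revealed 6 new [(4,2) (4,3) (4,4) (5,2) (5,3) (5,4)] -> total=7
Click 3 (2,4) count=3: revealed 1 new [(2,4)] -> total=8
Click 4 (1,0) count=0: revealed 13 new [(0,0) (0,1) (0,2) (0,3) (1,0) (1,1) (1,2) (1,3) (2,0) (2,1) (2,2) (3,0) (3,1)] -> total=21

Answer: 21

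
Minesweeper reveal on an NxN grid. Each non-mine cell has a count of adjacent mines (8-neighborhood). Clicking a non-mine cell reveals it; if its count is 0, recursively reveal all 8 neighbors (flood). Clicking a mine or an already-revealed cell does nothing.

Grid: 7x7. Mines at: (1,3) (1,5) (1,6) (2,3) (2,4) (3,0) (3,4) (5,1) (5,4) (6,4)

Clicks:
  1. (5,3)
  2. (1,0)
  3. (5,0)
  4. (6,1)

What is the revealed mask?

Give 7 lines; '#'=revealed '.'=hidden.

Answer: ###....
###....
###....
.......
.......
#..#...
.#.....

Derivation:
Click 1 (5,3) count=2: revealed 1 new [(5,3)] -> total=1
Click 2 (1,0) count=0: revealed 9 new [(0,0) (0,1) (0,2) (1,0) (1,1) (1,2) (2,0) (2,1) (2,2)] -> total=10
Click 3 (5,0) count=1: revealed 1 new [(5,0)] -> total=11
Click 4 (6,1) count=1: revealed 1 new [(6,1)] -> total=12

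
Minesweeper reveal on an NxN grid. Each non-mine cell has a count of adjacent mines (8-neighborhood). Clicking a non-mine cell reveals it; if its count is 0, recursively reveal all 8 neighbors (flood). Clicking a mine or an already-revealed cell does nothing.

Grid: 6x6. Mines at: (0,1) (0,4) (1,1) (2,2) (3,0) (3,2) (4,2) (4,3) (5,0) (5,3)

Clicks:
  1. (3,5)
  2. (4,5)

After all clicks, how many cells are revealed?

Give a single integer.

Click 1 (3,5) count=0: revealed 13 new [(1,3) (1,4) (1,5) (2,3) (2,4) (2,5) (3,3) (3,4) (3,5) (4,4) (4,5) (5,4) (5,5)] -> total=13
Click 2 (4,5) count=0: revealed 0 new [(none)] -> total=13

Answer: 13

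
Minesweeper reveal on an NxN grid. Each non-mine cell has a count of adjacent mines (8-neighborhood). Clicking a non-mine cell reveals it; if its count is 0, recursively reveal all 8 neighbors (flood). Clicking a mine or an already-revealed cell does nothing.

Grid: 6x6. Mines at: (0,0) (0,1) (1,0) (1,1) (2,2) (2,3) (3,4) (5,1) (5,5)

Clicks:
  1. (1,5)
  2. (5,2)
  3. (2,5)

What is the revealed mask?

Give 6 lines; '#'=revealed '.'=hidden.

Answer: ..####
..####
....##
......
......
..#...

Derivation:
Click 1 (1,5) count=0: revealed 10 new [(0,2) (0,3) (0,4) (0,5) (1,2) (1,3) (1,4) (1,5) (2,4) (2,5)] -> total=10
Click 2 (5,2) count=1: revealed 1 new [(5,2)] -> total=11
Click 3 (2,5) count=1: revealed 0 new [(none)] -> total=11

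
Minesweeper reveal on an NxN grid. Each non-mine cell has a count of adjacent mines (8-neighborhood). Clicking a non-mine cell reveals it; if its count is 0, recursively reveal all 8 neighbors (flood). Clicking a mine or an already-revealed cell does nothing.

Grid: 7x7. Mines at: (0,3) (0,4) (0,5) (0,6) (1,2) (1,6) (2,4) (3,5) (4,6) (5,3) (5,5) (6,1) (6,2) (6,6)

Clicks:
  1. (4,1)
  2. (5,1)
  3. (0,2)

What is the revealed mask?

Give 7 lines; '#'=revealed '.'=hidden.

Answer: ###....
##.....
####...
####...
####...
###....
.......

Derivation:
Click 1 (4,1) count=0: revealed 19 new [(0,0) (0,1) (1,0) (1,1) (2,0) (2,1) (2,2) (2,3) (3,0) (3,1) (3,2) (3,3) (4,0) (4,1) (4,2) (4,3) (5,0) (5,1) (5,2)] -> total=19
Click 2 (5,1) count=2: revealed 0 new [(none)] -> total=19
Click 3 (0,2) count=2: revealed 1 new [(0,2)] -> total=20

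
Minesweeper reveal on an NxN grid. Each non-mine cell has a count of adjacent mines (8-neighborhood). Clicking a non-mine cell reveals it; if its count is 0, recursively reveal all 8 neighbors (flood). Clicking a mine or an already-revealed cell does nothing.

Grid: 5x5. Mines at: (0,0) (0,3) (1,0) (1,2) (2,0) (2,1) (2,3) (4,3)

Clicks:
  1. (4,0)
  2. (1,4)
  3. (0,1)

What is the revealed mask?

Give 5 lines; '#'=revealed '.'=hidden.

Click 1 (4,0) count=0: revealed 6 new [(3,0) (3,1) (3,2) (4,0) (4,1) (4,2)] -> total=6
Click 2 (1,4) count=2: revealed 1 new [(1,4)] -> total=7
Click 3 (0,1) count=3: revealed 1 new [(0,1)] -> total=8

Answer: .#...
....#
.....
###..
###..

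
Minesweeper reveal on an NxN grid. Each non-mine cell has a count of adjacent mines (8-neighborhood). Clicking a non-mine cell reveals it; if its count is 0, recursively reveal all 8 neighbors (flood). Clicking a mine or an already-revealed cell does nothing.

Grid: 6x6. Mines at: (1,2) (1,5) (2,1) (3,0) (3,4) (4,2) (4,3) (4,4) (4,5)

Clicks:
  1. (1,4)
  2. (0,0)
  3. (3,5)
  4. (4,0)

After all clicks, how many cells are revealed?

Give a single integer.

Click 1 (1,4) count=1: revealed 1 new [(1,4)] -> total=1
Click 2 (0,0) count=0: revealed 4 new [(0,0) (0,1) (1,0) (1,1)] -> total=5
Click 3 (3,5) count=3: revealed 1 new [(3,5)] -> total=6
Click 4 (4,0) count=1: revealed 1 new [(4,0)] -> total=7

Answer: 7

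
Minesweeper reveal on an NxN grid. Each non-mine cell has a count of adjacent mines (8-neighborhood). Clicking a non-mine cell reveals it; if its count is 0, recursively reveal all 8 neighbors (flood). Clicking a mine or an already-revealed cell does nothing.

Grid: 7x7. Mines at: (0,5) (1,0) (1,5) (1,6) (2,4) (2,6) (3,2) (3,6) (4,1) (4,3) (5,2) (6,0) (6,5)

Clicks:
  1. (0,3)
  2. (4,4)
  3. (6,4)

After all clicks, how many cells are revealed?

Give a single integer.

Click 1 (0,3) count=0: revealed 11 new [(0,1) (0,2) (0,3) (0,4) (1,1) (1,2) (1,3) (1,4) (2,1) (2,2) (2,3)] -> total=11
Click 2 (4,4) count=1: revealed 1 new [(4,4)] -> total=12
Click 3 (6,4) count=1: revealed 1 new [(6,4)] -> total=13

Answer: 13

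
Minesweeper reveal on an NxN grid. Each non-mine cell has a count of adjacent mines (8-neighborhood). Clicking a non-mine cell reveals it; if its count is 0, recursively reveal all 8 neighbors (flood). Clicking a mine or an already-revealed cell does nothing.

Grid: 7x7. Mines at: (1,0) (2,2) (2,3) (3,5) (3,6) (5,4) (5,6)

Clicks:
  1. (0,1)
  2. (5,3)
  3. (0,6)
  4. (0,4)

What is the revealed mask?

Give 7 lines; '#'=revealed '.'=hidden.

Click 1 (0,1) count=1: revealed 1 new [(0,1)] -> total=1
Click 2 (5,3) count=1: revealed 1 new [(5,3)] -> total=2
Click 3 (0,6) count=0: revealed 14 new [(0,2) (0,3) (0,4) (0,5) (0,6) (1,1) (1,2) (1,3) (1,4) (1,5) (1,6) (2,4) (2,5) (2,6)] -> total=16
Click 4 (0,4) count=0: revealed 0 new [(none)] -> total=16

Answer: .######
.######
....###
.......
.......
...#...
.......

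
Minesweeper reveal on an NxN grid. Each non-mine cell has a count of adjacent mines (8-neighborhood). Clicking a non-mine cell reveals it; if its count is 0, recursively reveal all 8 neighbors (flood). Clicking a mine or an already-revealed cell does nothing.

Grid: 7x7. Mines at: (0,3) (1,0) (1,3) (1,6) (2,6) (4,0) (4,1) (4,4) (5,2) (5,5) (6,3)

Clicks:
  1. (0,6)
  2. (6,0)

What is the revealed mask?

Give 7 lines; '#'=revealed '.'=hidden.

Click 1 (0,6) count=1: revealed 1 new [(0,6)] -> total=1
Click 2 (6,0) count=0: revealed 4 new [(5,0) (5,1) (6,0) (6,1)] -> total=5

Answer: ......#
.......
.......
.......
.......
##.....
##.....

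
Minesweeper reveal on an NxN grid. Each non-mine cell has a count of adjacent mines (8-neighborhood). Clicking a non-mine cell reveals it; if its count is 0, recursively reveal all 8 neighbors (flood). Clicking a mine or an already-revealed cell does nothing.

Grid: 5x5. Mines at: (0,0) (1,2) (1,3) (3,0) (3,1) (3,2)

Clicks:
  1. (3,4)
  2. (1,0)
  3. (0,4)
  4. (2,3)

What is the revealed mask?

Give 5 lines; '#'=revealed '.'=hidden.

Answer: ....#
#....
...##
...##
...##

Derivation:
Click 1 (3,4) count=0: revealed 6 new [(2,3) (2,4) (3,3) (3,4) (4,3) (4,4)] -> total=6
Click 2 (1,0) count=1: revealed 1 new [(1,0)] -> total=7
Click 3 (0,4) count=1: revealed 1 new [(0,4)] -> total=8
Click 4 (2,3) count=3: revealed 0 new [(none)] -> total=8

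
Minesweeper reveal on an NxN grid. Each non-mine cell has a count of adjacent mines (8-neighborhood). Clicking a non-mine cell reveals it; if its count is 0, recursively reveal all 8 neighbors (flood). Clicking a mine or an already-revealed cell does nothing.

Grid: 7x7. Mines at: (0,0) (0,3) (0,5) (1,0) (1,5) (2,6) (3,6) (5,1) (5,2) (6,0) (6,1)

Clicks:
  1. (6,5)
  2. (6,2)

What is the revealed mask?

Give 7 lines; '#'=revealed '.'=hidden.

Answer: .......
.####..
######.
######.
#######
...####
..#####

Derivation:
Click 1 (6,5) count=0: revealed 31 new [(1,1) (1,2) (1,3) (1,4) (2,0) (2,1) (2,2) (2,3) (2,4) (2,5) (3,0) (3,1) (3,2) (3,3) (3,4) (3,5) (4,0) (4,1) (4,2) (4,3) (4,4) (4,5) (4,6) (5,3) (5,4) (5,5) (5,6) (6,3) (6,4) (6,5) (6,6)] -> total=31
Click 2 (6,2) count=3: revealed 1 new [(6,2)] -> total=32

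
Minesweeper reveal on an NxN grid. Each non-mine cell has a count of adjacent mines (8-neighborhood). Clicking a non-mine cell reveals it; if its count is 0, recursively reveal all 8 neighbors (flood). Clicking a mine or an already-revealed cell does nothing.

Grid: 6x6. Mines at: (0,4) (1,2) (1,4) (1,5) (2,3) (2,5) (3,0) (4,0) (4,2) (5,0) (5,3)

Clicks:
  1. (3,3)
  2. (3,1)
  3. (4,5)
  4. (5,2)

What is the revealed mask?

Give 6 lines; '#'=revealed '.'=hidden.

Click 1 (3,3) count=2: revealed 1 new [(3,3)] -> total=1
Click 2 (3,1) count=3: revealed 1 new [(3,1)] -> total=2
Click 3 (4,5) count=0: revealed 6 new [(3,4) (3,5) (4,4) (4,5) (5,4) (5,5)] -> total=8
Click 4 (5,2) count=2: revealed 1 new [(5,2)] -> total=9

Answer: ......
......
......
.#.###
....##
..#.##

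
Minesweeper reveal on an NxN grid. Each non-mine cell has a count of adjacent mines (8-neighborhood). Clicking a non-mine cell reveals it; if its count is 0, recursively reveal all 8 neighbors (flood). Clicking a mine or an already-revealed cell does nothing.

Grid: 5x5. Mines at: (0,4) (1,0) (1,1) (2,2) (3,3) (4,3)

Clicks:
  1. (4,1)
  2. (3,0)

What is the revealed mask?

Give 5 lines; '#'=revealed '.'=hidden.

Click 1 (4,1) count=0: revealed 8 new [(2,0) (2,1) (3,0) (3,1) (3,2) (4,0) (4,1) (4,2)] -> total=8
Click 2 (3,0) count=0: revealed 0 new [(none)] -> total=8

Answer: .....
.....
##...
###..
###..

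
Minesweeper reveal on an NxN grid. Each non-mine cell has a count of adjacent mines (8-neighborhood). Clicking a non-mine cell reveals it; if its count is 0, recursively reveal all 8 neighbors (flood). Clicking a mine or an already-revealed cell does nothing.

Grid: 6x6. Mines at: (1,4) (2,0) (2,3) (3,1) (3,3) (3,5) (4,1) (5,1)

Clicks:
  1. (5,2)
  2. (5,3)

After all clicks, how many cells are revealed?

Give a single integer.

Answer: 8

Derivation:
Click 1 (5,2) count=2: revealed 1 new [(5,2)] -> total=1
Click 2 (5,3) count=0: revealed 7 new [(4,2) (4,3) (4,4) (4,5) (5,3) (5,4) (5,5)] -> total=8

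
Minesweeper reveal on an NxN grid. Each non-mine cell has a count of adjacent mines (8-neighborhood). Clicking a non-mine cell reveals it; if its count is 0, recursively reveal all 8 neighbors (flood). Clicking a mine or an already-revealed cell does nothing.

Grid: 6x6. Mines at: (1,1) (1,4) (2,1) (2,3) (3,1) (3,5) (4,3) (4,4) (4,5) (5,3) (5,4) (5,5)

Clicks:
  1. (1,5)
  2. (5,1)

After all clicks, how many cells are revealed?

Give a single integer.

Click 1 (1,5) count=1: revealed 1 new [(1,5)] -> total=1
Click 2 (5,1) count=0: revealed 6 new [(4,0) (4,1) (4,2) (5,0) (5,1) (5,2)] -> total=7

Answer: 7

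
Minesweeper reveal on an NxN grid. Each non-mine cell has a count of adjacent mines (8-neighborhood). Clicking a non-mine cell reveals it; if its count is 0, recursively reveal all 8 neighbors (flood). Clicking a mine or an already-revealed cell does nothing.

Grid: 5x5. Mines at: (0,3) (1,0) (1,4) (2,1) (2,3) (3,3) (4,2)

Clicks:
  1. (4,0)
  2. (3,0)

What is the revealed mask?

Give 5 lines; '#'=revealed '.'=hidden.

Answer: .....
.....
.....
##...
##...

Derivation:
Click 1 (4,0) count=0: revealed 4 new [(3,0) (3,1) (4,0) (4,1)] -> total=4
Click 2 (3,0) count=1: revealed 0 new [(none)] -> total=4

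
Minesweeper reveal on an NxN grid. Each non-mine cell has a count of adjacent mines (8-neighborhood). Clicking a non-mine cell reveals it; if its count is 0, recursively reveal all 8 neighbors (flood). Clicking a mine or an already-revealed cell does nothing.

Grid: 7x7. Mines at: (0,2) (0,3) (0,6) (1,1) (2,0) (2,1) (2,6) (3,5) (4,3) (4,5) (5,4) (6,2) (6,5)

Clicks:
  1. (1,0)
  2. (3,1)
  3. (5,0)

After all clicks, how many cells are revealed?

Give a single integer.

Click 1 (1,0) count=3: revealed 1 new [(1,0)] -> total=1
Click 2 (3,1) count=2: revealed 1 new [(3,1)] -> total=2
Click 3 (5,0) count=0: revealed 10 new [(3,0) (3,2) (4,0) (4,1) (4,2) (5,0) (5,1) (5,2) (6,0) (6,1)] -> total=12

Answer: 12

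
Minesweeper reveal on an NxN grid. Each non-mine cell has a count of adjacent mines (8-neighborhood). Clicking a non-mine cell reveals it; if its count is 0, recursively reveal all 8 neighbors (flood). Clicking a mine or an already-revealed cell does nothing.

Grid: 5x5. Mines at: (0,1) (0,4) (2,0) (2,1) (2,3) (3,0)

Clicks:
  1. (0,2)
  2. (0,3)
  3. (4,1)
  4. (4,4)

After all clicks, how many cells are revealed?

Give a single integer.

Click 1 (0,2) count=1: revealed 1 new [(0,2)] -> total=1
Click 2 (0,3) count=1: revealed 1 new [(0,3)] -> total=2
Click 3 (4,1) count=1: revealed 1 new [(4,1)] -> total=3
Click 4 (4,4) count=0: revealed 7 new [(3,1) (3,2) (3,3) (3,4) (4,2) (4,3) (4,4)] -> total=10

Answer: 10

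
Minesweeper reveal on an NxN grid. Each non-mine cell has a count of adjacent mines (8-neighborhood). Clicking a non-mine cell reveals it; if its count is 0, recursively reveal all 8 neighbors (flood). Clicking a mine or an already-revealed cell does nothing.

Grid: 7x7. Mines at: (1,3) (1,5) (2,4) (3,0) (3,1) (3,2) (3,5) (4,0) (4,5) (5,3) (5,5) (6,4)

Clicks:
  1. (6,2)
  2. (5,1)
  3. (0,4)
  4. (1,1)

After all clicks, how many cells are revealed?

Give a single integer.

Click 1 (6,2) count=1: revealed 1 new [(6,2)] -> total=1
Click 2 (5,1) count=1: revealed 1 new [(5,1)] -> total=2
Click 3 (0,4) count=2: revealed 1 new [(0,4)] -> total=3
Click 4 (1,1) count=0: revealed 9 new [(0,0) (0,1) (0,2) (1,0) (1,1) (1,2) (2,0) (2,1) (2,2)] -> total=12

Answer: 12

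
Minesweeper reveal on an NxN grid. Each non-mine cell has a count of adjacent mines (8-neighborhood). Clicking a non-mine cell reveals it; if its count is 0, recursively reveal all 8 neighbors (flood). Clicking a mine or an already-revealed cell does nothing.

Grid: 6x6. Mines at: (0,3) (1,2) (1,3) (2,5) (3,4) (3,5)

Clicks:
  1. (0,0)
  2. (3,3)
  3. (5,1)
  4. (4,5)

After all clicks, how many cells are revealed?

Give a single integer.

Click 1 (0,0) count=0: revealed 24 new [(0,0) (0,1) (1,0) (1,1) (2,0) (2,1) (2,2) (2,3) (3,0) (3,1) (3,2) (3,3) (4,0) (4,1) (4,2) (4,3) (4,4) (4,5) (5,0) (5,1) (5,2) (5,3) (5,4) (5,5)] -> total=24
Click 2 (3,3) count=1: revealed 0 new [(none)] -> total=24
Click 3 (5,1) count=0: revealed 0 new [(none)] -> total=24
Click 4 (4,5) count=2: revealed 0 new [(none)] -> total=24

Answer: 24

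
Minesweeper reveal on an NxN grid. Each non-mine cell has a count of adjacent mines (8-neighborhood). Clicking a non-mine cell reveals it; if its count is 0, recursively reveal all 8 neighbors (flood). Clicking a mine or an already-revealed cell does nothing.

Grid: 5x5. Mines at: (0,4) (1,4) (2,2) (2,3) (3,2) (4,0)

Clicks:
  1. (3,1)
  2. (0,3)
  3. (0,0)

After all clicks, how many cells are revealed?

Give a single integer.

Click 1 (3,1) count=3: revealed 1 new [(3,1)] -> total=1
Click 2 (0,3) count=2: revealed 1 new [(0,3)] -> total=2
Click 3 (0,0) count=0: revealed 10 new [(0,0) (0,1) (0,2) (1,0) (1,1) (1,2) (1,3) (2,0) (2,1) (3,0)] -> total=12

Answer: 12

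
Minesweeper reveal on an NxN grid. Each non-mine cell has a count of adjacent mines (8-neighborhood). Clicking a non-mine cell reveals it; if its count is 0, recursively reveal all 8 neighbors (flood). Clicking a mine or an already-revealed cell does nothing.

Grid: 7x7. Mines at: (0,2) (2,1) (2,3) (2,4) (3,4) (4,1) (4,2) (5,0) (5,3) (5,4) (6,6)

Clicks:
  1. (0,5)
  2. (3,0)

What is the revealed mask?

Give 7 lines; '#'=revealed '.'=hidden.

Click 1 (0,5) count=0: revealed 16 new [(0,3) (0,4) (0,5) (0,6) (1,3) (1,4) (1,5) (1,6) (2,5) (2,6) (3,5) (3,6) (4,5) (4,6) (5,5) (5,6)] -> total=16
Click 2 (3,0) count=2: revealed 1 new [(3,0)] -> total=17

Answer: ...####
...####
.....##
#....##
.....##
.....##
.......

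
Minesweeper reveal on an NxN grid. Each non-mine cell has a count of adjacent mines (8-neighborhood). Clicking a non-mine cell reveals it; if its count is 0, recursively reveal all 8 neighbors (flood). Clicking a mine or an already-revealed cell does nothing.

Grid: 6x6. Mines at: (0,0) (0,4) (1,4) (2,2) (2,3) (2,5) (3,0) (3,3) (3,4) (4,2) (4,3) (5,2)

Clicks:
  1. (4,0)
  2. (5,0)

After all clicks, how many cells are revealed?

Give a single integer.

Click 1 (4,0) count=1: revealed 1 new [(4,0)] -> total=1
Click 2 (5,0) count=0: revealed 3 new [(4,1) (5,0) (5,1)] -> total=4

Answer: 4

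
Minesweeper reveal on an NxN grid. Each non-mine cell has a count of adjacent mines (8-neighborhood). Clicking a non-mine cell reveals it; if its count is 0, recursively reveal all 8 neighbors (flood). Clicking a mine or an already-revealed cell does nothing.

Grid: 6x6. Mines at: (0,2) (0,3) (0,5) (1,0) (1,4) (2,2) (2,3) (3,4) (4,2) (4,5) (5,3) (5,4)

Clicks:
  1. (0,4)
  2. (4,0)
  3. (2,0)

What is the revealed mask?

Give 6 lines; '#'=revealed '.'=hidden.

Answer: ....#.
......
##....
##....
##....
##....

Derivation:
Click 1 (0,4) count=3: revealed 1 new [(0,4)] -> total=1
Click 2 (4,0) count=0: revealed 8 new [(2,0) (2,1) (3,0) (3,1) (4,0) (4,1) (5,0) (5,1)] -> total=9
Click 3 (2,0) count=1: revealed 0 new [(none)] -> total=9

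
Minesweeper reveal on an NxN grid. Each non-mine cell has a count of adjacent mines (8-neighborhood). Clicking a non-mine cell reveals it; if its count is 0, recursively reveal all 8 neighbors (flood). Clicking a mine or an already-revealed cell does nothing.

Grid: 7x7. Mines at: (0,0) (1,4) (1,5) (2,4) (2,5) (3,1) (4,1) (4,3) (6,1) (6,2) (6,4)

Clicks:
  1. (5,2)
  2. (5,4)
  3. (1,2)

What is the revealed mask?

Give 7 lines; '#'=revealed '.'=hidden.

Click 1 (5,2) count=4: revealed 1 new [(5,2)] -> total=1
Click 2 (5,4) count=2: revealed 1 new [(5,4)] -> total=2
Click 3 (1,2) count=0: revealed 9 new [(0,1) (0,2) (0,3) (1,1) (1,2) (1,3) (2,1) (2,2) (2,3)] -> total=11

Answer: .###...
.###...
.###...
.......
.......
..#.#..
.......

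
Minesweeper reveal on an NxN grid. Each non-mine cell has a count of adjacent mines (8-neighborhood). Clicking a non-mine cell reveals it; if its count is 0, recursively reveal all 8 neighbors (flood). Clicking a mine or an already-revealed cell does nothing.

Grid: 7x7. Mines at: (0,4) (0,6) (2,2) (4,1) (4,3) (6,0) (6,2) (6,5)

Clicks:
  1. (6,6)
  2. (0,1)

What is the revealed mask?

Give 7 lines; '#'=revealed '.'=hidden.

Answer: ####...
####...
##.....
##.....
.......
.......
......#

Derivation:
Click 1 (6,6) count=1: revealed 1 new [(6,6)] -> total=1
Click 2 (0,1) count=0: revealed 12 new [(0,0) (0,1) (0,2) (0,3) (1,0) (1,1) (1,2) (1,3) (2,0) (2,1) (3,0) (3,1)] -> total=13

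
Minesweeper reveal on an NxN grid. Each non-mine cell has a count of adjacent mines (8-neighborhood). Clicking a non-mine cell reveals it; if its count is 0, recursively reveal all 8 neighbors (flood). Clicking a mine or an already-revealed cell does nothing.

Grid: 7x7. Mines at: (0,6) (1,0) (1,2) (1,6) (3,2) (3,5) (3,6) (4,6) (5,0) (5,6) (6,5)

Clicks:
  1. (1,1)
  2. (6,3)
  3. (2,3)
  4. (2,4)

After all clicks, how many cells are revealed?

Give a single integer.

Answer: 15

Derivation:
Click 1 (1,1) count=2: revealed 1 new [(1,1)] -> total=1
Click 2 (6,3) count=0: revealed 12 new [(4,1) (4,2) (4,3) (4,4) (5,1) (5,2) (5,3) (5,4) (6,1) (6,2) (6,3) (6,4)] -> total=13
Click 3 (2,3) count=2: revealed 1 new [(2,3)] -> total=14
Click 4 (2,4) count=1: revealed 1 new [(2,4)] -> total=15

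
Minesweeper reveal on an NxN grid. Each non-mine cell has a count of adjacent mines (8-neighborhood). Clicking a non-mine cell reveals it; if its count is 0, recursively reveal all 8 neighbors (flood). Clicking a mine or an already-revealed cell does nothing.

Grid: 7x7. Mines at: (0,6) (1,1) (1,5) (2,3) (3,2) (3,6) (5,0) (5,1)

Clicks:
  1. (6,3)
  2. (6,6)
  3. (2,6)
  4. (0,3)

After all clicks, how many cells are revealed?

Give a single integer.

Click 1 (6,3) count=0: revealed 18 new [(3,3) (3,4) (3,5) (4,2) (4,3) (4,4) (4,5) (4,6) (5,2) (5,3) (5,4) (5,5) (5,6) (6,2) (6,3) (6,4) (6,5) (6,6)] -> total=18
Click 2 (6,6) count=0: revealed 0 new [(none)] -> total=18
Click 3 (2,6) count=2: revealed 1 new [(2,6)] -> total=19
Click 4 (0,3) count=0: revealed 6 new [(0,2) (0,3) (0,4) (1,2) (1,3) (1,4)] -> total=25

Answer: 25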